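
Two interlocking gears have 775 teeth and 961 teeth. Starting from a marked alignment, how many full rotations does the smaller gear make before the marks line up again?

The first common completion time is the LCM of the periods.
775 = 5^2 × 31
961 = 31^2
LCM(775, 961) = 5^2 × 31^2 = 24025.
Rotations for period 775: 24025 / 775 = 31.

31 rotations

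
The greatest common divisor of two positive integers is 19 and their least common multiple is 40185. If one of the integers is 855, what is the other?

For two integers, gcd × lcm = product, so the other is (19 × 40185) / 855 = 763515 / 855 = 893.

893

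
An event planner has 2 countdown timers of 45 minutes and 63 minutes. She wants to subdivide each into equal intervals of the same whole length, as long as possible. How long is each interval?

The interval must divide each timer length; the longest such is the gcd.
45 = 3^2 × 5
63 = 3^2 × 7
gcd(45, 63) = 3^2 = 9.

9 minutes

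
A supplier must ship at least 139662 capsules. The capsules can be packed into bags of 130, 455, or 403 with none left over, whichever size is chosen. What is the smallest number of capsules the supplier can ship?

The number of capsules must be a common multiple of 130, 455, and 403, so a multiple of their LCM.
130 = 2 × 5 × 13
455 = 5 × 7 × 13
403 = 13 × 31
LCM(130, 455, 403) = 2 × 5 × 7 × 13 × 31 = 28210.
Smallest multiple of 28210 that is ≥ 139662: ⌈139662/28210⌉ × 28210 = 5 × 28210 = 141050.

141050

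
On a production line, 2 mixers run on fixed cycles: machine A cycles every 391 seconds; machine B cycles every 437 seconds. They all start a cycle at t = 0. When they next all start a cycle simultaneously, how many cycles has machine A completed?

All finish a whole number of cycles simultaneously at t = LCM of the periods.
391 = 17 × 23
437 = 19 × 23
LCM(391, 437) = 17 × 19 × 23 = 7429.
Cycles for period 391: 7429 / 391 = 19.

19 cycles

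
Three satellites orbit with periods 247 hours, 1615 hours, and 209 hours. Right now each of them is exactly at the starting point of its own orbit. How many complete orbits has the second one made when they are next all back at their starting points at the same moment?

All finish a whole number of cycles simultaneously at t = LCM of the periods.
247 = 13 × 19
1615 = 5 × 17 × 19
209 = 11 × 19
LCM(247, 1615, 209) = 5 × 11 × 13 × 17 × 19 = 230945.
Orbits for period 1615: 230945 / 1615 = 143.

143 orbits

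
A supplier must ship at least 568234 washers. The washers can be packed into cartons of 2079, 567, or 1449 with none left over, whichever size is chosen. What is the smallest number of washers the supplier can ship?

The number of washers must be a common multiple of 2079, 567, and 1449, so a multiple of their LCM.
2079 = 3^3 × 7 × 11
567 = 3^4 × 7
1449 = 3^2 × 7 × 23
LCM(2079, 567, 1449) = 3^4 × 7 × 11 × 23 = 143451.
Smallest multiple of 143451 that is ≥ 568234: ⌈568234/143451⌉ × 143451 = 4 × 143451 = 573804.

573804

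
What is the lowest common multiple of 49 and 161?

1127

49 = 7^2
161 = 7 × 23
LCM(49, 161) = 7^2 × 23 = 1127.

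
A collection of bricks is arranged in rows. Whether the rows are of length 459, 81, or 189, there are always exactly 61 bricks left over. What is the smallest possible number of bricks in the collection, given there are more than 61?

9700

N − 61 must be a common multiple of 459, 81, and 189.
459 = 3^3 × 17
81 = 3^4
189 = 3^3 × 7
LCM(459, 81, 189) = 3^4 × 7 × 17 = 9639.
Smallest N > 61 is LCM + 61 = 9639 + 61 = 9700.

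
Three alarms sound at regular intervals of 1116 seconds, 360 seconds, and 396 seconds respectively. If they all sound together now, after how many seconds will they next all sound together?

They coincide at every common multiple of the periods; the first is the LCM.
1116 = 2^2 × 3^2 × 31
360 = 2^3 × 3^2 × 5
396 = 2^2 × 3^2 × 11
LCM(1116, 360, 396) = 2^3 × 3^2 × 5 × 11 × 31 = 122760.

122760 seconds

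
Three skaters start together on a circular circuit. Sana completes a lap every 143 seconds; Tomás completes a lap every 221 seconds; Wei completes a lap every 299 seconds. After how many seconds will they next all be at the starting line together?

55913 seconds

They coincide at every common multiple of the periods; the first is the LCM.
143 = 11 × 13
221 = 13 × 17
299 = 13 × 23
LCM(143, 221, 299) = 11 × 13 × 17 × 23 = 55913.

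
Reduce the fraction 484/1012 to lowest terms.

11/23

484 = 2^2 × 11^2
1012 = 2^2 × 11 × 23
gcd(484, 1012) = 2^2 × 11 = 44.
Divide numerator and denominator by 44: 484/1012 = 11/23.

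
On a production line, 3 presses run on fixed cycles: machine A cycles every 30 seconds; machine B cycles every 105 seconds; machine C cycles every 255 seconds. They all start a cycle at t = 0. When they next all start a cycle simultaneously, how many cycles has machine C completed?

14 cycles

The first common completion time is the LCM of the periods.
30 = 2 × 3 × 5
105 = 3 × 5 × 7
255 = 3 × 5 × 17
LCM(30, 105, 255) = 2 × 3 × 5 × 7 × 17 = 3570.
Cycles for period 255: 3570 / 255 = 14.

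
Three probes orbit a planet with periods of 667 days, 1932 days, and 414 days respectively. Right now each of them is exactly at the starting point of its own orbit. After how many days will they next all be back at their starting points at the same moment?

They coincide at every common multiple of the periods; the first is the LCM.
667 = 23 × 29
1932 = 2^2 × 3 × 7 × 23
414 = 2 × 3^2 × 23
LCM(667, 1932, 414) = 2^2 × 3^2 × 7 × 23 × 29 = 168084.

168084 days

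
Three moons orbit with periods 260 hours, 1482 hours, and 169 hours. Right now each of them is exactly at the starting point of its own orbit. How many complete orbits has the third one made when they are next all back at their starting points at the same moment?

All finish a whole number of cycles simultaneously at t = LCM of the periods.
260 = 2^2 × 5 × 13
1482 = 2 × 3 × 13 × 19
169 = 13^2
LCM(260, 1482, 169) = 2^2 × 3 × 5 × 13^2 × 19 = 192660.
Orbits for period 169: 192660 / 169 = 1140.

1140 orbits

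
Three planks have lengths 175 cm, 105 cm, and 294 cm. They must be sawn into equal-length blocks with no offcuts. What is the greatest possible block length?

7 cm

The block length must divide every plank, so the greatest is gcd(175, 105, 294).
175 = 5^2 × 7
105 = 3 × 5 × 7
294 = 2 × 3 × 7^2
gcd(175, 105, 294) = 7.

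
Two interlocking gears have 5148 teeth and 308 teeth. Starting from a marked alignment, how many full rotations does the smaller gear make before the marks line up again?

117 rotations

All finish a whole number of cycles simultaneously at t = LCM of the periods.
5148 = 2^2 × 3^2 × 11 × 13
308 = 2^2 × 7 × 11
LCM(5148, 308) = 2^2 × 3^2 × 7 × 11 × 13 = 36036.
Rotations for period 308: 36036 / 308 = 117.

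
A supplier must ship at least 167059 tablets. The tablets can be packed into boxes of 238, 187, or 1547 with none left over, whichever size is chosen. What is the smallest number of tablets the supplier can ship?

170170

The number of tablets must be a common multiple of 238, 187, and 1547, so a multiple of their LCM.
238 = 2 × 7 × 17
187 = 11 × 17
1547 = 7 × 13 × 17
LCM(238, 187, 1547) = 2 × 7 × 11 × 13 × 17 = 34034.
Smallest multiple of 34034 that is ≥ 167059: ⌈167059/34034⌉ × 34034 = 5 × 34034 = 170170.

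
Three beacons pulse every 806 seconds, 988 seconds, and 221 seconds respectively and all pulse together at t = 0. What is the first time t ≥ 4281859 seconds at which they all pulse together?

Joint pulses occur at multiples of LCM(806, 988, 221).
806 = 2 × 13 × 31
988 = 2^2 × 13 × 19
221 = 13 × 17
LCM(806, 988, 221) = 2^2 × 13 × 17 × 19 × 31 = 520676.
Smallest multiple of 520676 that is ≥ 4281859: ⌈4281859/520676⌉ × 520676 = 9 × 520676 = 4686084.

4686084 seconds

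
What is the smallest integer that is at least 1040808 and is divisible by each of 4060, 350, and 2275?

1055600

The integer must be a common multiple of 4060, 350, and 2275, so a multiple of their LCM.
4060 = 2^2 × 5 × 7 × 29
350 = 2 × 5^2 × 7
2275 = 5^2 × 7 × 13
LCM(4060, 350, 2275) = 2^2 × 5^2 × 7 × 13 × 29 = 263900.
Smallest multiple of 263900 that is ≥ 1040808: ⌈1040808/263900⌉ × 263900 = 4 × 263900 = 1055600.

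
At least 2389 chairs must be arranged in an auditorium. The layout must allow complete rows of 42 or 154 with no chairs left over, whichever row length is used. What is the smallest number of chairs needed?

The number of chairs must be a common multiple of 42 and 154, so a multiple of their LCM.
42 = 2 × 3 × 7
154 = 2 × 7 × 11
LCM(42, 154) = 2 × 3 × 7 × 11 = 462.
Smallest multiple of 462 that is ≥ 2389: ⌈2389/462⌉ × 462 = 6 × 462 = 2772.

2772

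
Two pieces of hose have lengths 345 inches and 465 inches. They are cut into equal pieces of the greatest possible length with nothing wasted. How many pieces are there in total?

Piece length = gcd(345, 465).
345 = 3 × 5 × 23
465 = 3 × 5 × 31
gcd(345, 465) = 3 × 5 = 15.
Total pieces = 345/15 + 465/15 = 23 + 31 = 54.

54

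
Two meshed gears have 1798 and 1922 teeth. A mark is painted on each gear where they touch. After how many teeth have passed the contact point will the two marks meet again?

We need the least common multiple of the intervals.
1798 = 2 × 29 × 31
1922 = 2 × 31^2
LCM(1798, 1922) = 2 × 29 × 31^2 = 55738.

55738 teeth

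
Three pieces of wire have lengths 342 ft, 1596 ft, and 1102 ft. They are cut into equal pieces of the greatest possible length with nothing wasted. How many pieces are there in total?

80

Piece length = gcd(342, 1596, 1102).
342 = 2 × 3^2 × 19
1596 = 2^2 × 3 × 7 × 19
1102 = 2 × 19 × 29
gcd(342, 1596, 1102) = 2 × 19 = 38.
Total pieces = 342/38 + 1596/38 + 1102/38 = 9 + 42 + 29 = 80.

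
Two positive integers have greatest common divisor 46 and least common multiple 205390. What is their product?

9447940

For any two positive integers, gcd × lcm = product = 46 × 205390 = 9447940.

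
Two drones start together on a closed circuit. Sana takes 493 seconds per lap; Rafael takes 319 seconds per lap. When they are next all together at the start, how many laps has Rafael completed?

They are all back at their starting positions together after one LCM of the periods.
493 = 17 × 29
319 = 11 × 29
LCM(493, 319) = 11 × 17 × 29 = 5423.
Laps for period 319: 5423 / 319 = 17.

17 laps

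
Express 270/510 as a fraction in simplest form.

9/17

270 = 2 × 3^3 × 5
510 = 2 × 3 × 5 × 17
gcd(270, 510) = 2 × 3 × 5 = 30.
Divide numerator and denominator by 30: 270/510 = 9/17.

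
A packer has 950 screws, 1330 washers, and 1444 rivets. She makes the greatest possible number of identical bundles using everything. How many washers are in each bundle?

35

Number of bundles = gcd(950, 1330, 1444).
950 = 2 × 5^2 × 19
1330 = 2 × 5 × 7 × 19
1444 = 2^2 × 19^2
gcd(950, 1330, 1444) = 2 × 19 = 38.
washers per bundle = 1330 / 38 = 35.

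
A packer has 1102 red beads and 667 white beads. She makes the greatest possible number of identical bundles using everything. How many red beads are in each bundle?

Number of bundles = gcd(1102, 667).
1102 = 2 × 19 × 29
667 = 23 × 29
gcd(1102, 667) = 29.
red beads per bundle = 1102 / 29 = 38.

38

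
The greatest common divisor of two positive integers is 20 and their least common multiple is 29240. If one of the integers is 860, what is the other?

680

For two integers, gcd × lcm = product, so the other is (20 × 29240) / 860 = 584800 / 860 = 680.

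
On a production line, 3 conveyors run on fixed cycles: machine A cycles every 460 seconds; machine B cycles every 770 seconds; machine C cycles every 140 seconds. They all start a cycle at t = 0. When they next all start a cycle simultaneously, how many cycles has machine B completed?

They are all back at their starting positions together after one LCM of the periods.
460 = 2^2 × 5 × 23
770 = 2 × 5 × 7 × 11
140 = 2^2 × 5 × 7
LCM(460, 770, 140) = 2^2 × 5 × 7 × 11 × 23 = 35420.
Cycles for period 770: 35420 / 770 = 46.

46 cycles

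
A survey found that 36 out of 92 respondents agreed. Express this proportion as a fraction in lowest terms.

9/23

36 = 2^2 × 3^2
92 = 2^2 × 23
gcd(36, 92) = 2^2 = 4.
Divide numerator and denominator by 4: 36/92 = 9/23.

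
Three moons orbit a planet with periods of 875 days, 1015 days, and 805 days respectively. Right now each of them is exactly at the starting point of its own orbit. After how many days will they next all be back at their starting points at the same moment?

The first simultaneous occurrence is after LCM of the individual periods.
875 = 5^3 × 7
1015 = 5 × 7 × 29
805 = 5 × 7 × 23
LCM(875, 1015, 805) = 5^3 × 7 × 23 × 29 = 583625.

583625 days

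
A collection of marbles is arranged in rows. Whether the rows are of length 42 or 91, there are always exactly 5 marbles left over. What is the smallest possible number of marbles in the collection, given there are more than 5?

N − 5 must be a common multiple of 42 and 91.
42 = 2 × 3 × 7
91 = 7 × 13
LCM(42, 91) = 2 × 3 × 7 × 13 = 546.
Smallest N > 5 is LCM + 5 = 546 + 5 = 551.

551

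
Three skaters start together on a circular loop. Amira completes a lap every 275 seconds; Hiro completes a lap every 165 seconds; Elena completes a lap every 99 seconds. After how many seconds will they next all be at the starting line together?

They coincide at every common multiple of the periods; the first is the LCM.
275 = 5^2 × 11
165 = 3 × 5 × 11
99 = 3^2 × 11
LCM(275, 165, 99) = 3^2 × 5^2 × 11 = 2475.

2475 seconds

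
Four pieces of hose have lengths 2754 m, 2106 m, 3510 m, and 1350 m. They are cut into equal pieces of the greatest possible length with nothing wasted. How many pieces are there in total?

Piece length = gcd(2754, 2106, 3510, 1350).
2754 = 2 × 3^4 × 17
2106 = 2 × 3^4 × 13
3510 = 2 × 3^3 × 5 × 13
1350 = 2 × 3^3 × 5^2
gcd(2754, 2106, 3510, 1350) = 2 × 3^3 = 54.
Total pieces = 2754/54 + 2106/54 + 3510/54 + 1350/54 = 51 + 39 + 65 + 25 = 180.

180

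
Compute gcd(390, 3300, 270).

390 = 2 × 3 × 5 × 13
3300 = 2^2 × 3 × 5^2 × 11
270 = 2 × 3^3 × 5
gcd(390, 3300, 270) = 2 × 3 × 5 = 30.

30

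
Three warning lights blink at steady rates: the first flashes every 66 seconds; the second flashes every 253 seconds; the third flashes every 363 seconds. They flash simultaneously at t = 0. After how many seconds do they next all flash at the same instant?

16698 seconds

The first simultaneous occurrence is after LCM of the individual periods.
66 = 2 × 3 × 11
253 = 11 × 23
363 = 3 × 11^2
LCM(66, 253, 363) = 2 × 3 × 11^2 × 23 = 16698.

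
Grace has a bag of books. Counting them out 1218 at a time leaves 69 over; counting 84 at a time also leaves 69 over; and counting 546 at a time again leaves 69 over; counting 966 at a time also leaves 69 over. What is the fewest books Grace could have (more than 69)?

728433

N − 69 must be a common multiple of 1218, 84, 546, and 966.
1218 = 2 × 3 × 7 × 29
84 = 2^2 × 3 × 7
546 = 2 × 3 × 7 × 13
966 = 2 × 3 × 7 × 23
LCM(1218, 84, 546, 966) = 2^2 × 3 × 7 × 13 × 23 × 29 = 728364.
Smallest N > 69 is LCM + 69 = 728364 + 69 = 728433.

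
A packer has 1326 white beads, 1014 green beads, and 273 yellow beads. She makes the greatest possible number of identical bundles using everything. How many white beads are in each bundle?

34

Number of bundles = gcd(1326, 1014, 273).
1326 = 2 × 3 × 13 × 17
1014 = 2 × 3 × 13^2
273 = 3 × 7 × 13
gcd(1326, 1014, 273) = 3 × 13 = 39.
white beads per bundle = 1326 / 39 = 34.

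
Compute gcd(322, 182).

14

322 = 2 × 7 × 23
182 = 2 × 7 × 13
gcd(322, 182) = 2 × 7 = 14.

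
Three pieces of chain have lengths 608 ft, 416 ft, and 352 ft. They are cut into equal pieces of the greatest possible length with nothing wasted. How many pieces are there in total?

Piece length = gcd(608, 416, 352).
608 = 2^5 × 19
416 = 2^5 × 13
352 = 2^5 × 11
gcd(608, 416, 352) = 2^5 = 32.
Total pieces = 608/32 + 416/32 + 352/32 = 19 + 13 + 11 = 43.

43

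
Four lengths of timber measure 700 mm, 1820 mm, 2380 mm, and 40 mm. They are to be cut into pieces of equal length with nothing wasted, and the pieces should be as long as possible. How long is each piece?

20 mm

The greatest length dividing all of 700, 1820, 2380, and 40 is their gcd.
700 = 2^2 × 5^2 × 7
1820 = 2^2 × 5 × 7 × 13
2380 = 2^2 × 5 × 7 × 17
40 = 2^3 × 5
gcd(700, 1820, 2380, 40) = 2^2 × 5 = 20.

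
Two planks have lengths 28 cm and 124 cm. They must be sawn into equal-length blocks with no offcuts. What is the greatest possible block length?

By the Euclidean algorithm:
124 = 4 × 28 + 12
28 = 2 × 12 + 4
12 = 3 × 4 + 0
gcd(28, 124) = 4.

4 cm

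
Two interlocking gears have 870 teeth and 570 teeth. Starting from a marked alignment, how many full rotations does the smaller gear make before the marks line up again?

29 rotations

They are all back at their starting positions together after one LCM of the periods.
870 = 2 × 3 × 5 × 29
570 = 2 × 3 × 5 × 19
LCM(870, 570) = 2 × 3 × 5 × 19 × 29 = 16530.
Rotations for period 570: 16530 / 570 = 29.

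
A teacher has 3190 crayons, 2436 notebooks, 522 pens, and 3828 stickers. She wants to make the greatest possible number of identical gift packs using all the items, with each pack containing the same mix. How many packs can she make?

58 packs

The pack count must divide each quantity, so the greatest is gcd(3190, 2436, 522, 3828).
3190 = 2 × 5 × 11 × 29
2436 = 2^2 × 3 × 7 × 29
522 = 2 × 3^2 × 29
3828 = 2^2 × 3 × 11 × 29
gcd(3190, 2436, 522, 3828) = 2 × 29 = 58.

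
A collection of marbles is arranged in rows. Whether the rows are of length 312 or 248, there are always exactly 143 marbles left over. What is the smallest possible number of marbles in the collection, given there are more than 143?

9815

N − 143 must be a common multiple of 312 and 248.
312 = 2^3 × 3 × 13
248 = 2^3 × 31
LCM(312, 248) = 2^3 × 3 × 13 × 31 = 9672.
Smallest N > 143 is LCM + 143 = 9672 + 143 = 9815.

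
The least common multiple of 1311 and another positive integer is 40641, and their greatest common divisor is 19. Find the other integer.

gcd × lcm = product of the two integers, so the other integer is (19 × 40641) / 1311 = 589.

589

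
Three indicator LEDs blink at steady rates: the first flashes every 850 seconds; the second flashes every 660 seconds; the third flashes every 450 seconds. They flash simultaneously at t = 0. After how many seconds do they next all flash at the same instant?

168300 seconds

The first simultaneous occurrence is after LCM of the individual periods.
850 = 2 × 5^2 × 17
660 = 2^2 × 3 × 5 × 11
450 = 2 × 3^2 × 5^2
LCM(850, 660, 450) = 2^2 × 3^2 × 5^2 × 11 × 17 = 168300.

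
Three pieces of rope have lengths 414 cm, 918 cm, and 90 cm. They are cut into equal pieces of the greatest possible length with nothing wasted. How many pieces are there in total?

79

Piece length = gcd(414, 918, 90).
414 = 2 × 3^2 × 23
918 = 2 × 3^3 × 17
90 = 2 × 3^2 × 5
gcd(414, 918, 90) = 2 × 3^2 = 18.
Total pieces = 414/18 + 918/18 + 90/18 = 23 + 51 + 5 = 79.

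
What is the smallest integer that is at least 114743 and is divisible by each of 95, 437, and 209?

The integer must be a common multiple of 95, 437, and 209, so a multiple of their LCM.
95 = 5 × 19
437 = 19 × 23
209 = 11 × 19
LCM(95, 437, 209) = 5 × 11 × 19 × 23 = 24035.
Smallest multiple of 24035 that is ≥ 114743: ⌈114743/24035⌉ × 24035 = 5 × 24035 = 120175.

120175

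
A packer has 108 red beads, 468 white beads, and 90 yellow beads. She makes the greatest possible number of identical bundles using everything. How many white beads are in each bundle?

26

Number of bundles = gcd(108, 468, 90).
108 = 2^2 × 3^3
468 = 2^2 × 3^2 × 13
90 = 2 × 3^2 × 5
gcd(108, 468, 90) = 2 × 3^2 = 18.
white beads per bundle = 468 / 18 = 26.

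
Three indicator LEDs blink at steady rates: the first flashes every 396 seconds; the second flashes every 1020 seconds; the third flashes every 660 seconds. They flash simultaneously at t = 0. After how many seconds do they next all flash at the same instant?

33660 seconds

We need the least common multiple of the intervals.
396 = 2^2 × 3^2 × 11
1020 = 2^2 × 3 × 5 × 17
660 = 2^2 × 3 × 5 × 11
LCM(396, 1020, 660) = 2^2 × 3^2 × 5 × 11 × 17 = 33660.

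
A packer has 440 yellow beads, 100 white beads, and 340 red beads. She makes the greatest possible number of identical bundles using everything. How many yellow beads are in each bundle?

Number of bundles = gcd(440, 100, 340).
440 = 2^3 × 5 × 11
100 = 2^2 × 5^2
340 = 2^2 × 5 × 17
gcd(440, 100, 340) = 2^2 × 5 = 20.
yellow beads per bundle = 440 / 20 = 22.

22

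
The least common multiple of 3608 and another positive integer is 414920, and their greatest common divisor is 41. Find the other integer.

4715

gcd × lcm = product of the two integers, so the other integer is (41 × 414920) / 3608 = 4715.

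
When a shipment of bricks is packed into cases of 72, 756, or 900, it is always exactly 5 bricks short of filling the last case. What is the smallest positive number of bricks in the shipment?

Being 5 short of a full case of size k means N ≡ −5 (mod k), i.e. N + 5 is a multiple of each size.
72 = 2^3 × 3^2
756 = 2^2 × 3^3 × 7
900 = 2^2 × 3^2 × 5^2
LCM(72, 756, 900) = 2^3 × 3^3 × 5^2 × 7 = 37800.
Smallest positive N is 37800 − 5 = 37795.

37795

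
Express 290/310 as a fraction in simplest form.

29/31

290 = 2 × 5 × 29
310 = 2 × 5 × 31
gcd(290, 310) = 2 × 5 = 10.
Divide numerator and denominator by 10: 290/310 = 29/31.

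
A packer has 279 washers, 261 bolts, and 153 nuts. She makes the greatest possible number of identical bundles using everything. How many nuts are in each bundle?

Number of bundles = gcd(279, 261, 153).
279 = 3^2 × 31
261 = 3^2 × 29
153 = 3^2 × 17
gcd(279, 261, 153) = 3^2 = 9.
nuts per bundle = 153 / 9 = 17.

17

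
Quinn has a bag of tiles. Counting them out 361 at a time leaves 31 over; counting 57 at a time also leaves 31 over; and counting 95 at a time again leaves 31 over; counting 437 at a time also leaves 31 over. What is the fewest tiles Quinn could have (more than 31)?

124576

N − 31 must be a common multiple of 361, 57, 95, and 437.
361 = 19^2
57 = 3 × 19
95 = 5 × 19
437 = 19 × 23
LCM(361, 57, 95, 437) = 3 × 5 × 19^2 × 23 = 124545.
Smallest N > 31 is LCM + 31 = 124545 + 31 = 124576.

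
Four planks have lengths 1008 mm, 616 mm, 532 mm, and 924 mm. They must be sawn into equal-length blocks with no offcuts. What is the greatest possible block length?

This is the greatest common divisor of 1008, 616, 532, and 924.
1008 = 2^4 × 3^2 × 7
616 = 2^3 × 7 × 11
532 = 2^2 × 7 × 19
924 = 2^2 × 3 × 7 × 11
gcd(1008, 616, 532, 924) = 2^2 × 7 = 28.

28 mm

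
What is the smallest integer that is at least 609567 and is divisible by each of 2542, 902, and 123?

The integer must be a common multiple of 2542, 902, and 123, so a multiple of their LCM.
2542 = 2 × 31 × 41
902 = 2 × 11 × 41
123 = 3 × 41
LCM(2542, 902, 123) = 2 × 3 × 11 × 31 × 41 = 83886.
Smallest multiple of 83886 that is ≥ 609567: ⌈609567/83886⌉ × 83886 = 8 × 83886 = 671088.

671088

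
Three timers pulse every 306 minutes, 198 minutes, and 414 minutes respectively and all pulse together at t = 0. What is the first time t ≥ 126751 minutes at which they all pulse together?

154836 minutes

Joint pulses occur at multiples of LCM(306, 198, 414).
306 = 2 × 3^2 × 17
198 = 2 × 3^2 × 11
414 = 2 × 3^2 × 23
LCM(306, 198, 414) = 2 × 3^2 × 11 × 17 × 23 = 77418.
Smallest multiple of 77418 that is ≥ 126751: ⌈126751/77418⌉ × 77418 = 2 × 77418 = 154836.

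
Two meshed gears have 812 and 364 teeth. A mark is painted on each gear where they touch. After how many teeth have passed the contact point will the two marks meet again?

10556 teeth

We need the least common multiple of the intervals.
812 = 2^2 × 7 × 29
364 = 2^2 × 7 × 13
LCM(812, 364) = 2^2 × 7 × 13 × 29 = 10556.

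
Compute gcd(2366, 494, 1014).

26

2366 = 2 × 7 × 13^2
494 = 2 × 13 × 19
1014 = 2 × 3 × 13^2
gcd(2366, 494, 1014) = 2 × 13 = 26.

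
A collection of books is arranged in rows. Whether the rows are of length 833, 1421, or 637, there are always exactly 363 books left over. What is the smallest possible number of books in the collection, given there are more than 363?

314404

N − 363 must be a common multiple of 833, 1421, and 637.
833 = 7^2 × 17
1421 = 7^2 × 29
637 = 7^2 × 13
LCM(833, 1421, 637) = 7^2 × 13 × 17 × 29 = 314041.
Smallest N > 363 is LCM + 363 = 314041 + 363 = 314404.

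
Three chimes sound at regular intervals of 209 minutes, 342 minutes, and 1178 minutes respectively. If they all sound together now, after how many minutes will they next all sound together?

They coincide at every common multiple of the periods; the first is the LCM.
209 = 11 × 19
342 = 2 × 3^2 × 19
1178 = 2 × 19 × 31
LCM(209, 342, 1178) = 2 × 3^2 × 11 × 19 × 31 = 116622.

116622 minutes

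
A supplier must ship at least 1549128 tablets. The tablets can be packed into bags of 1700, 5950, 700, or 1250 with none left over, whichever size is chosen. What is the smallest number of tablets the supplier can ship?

1785000

The number of tablets must be a common multiple of 1700, 5950, 700, and 1250, so a multiple of their LCM.
1700 = 2^2 × 5^2 × 17
5950 = 2 × 5^2 × 7 × 17
700 = 2^2 × 5^2 × 7
1250 = 2 × 5^4
LCM(1700, 5950, 700, 1250) = 2^2 × 5^4 × 7 × 17 = 297500.
Smallest multiple of 297500 that is ≥ 1549128: ⌈1549128/297500⌉ × 297500 = 6 × 297500 = 1785000.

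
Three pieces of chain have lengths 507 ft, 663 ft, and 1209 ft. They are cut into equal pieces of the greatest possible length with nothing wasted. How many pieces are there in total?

Piece length = gcd(507, 663, 1209).
507 = 3 × 13^2
663 = 3 × 13 × 17
1209 = 3 × 13 × 31
gcd(507, 663, 1209) = 3 × 13 = 39.
Total pieces = 507/39 + 663/39 + 1209/39 = 13 + 17 + 31 = 61.

61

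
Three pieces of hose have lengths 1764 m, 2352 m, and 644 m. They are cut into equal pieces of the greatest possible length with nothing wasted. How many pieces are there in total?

170

Piece length = gcd(1764, 2352, 644).
1764 = 2^2 × 3^2 × 7^2
2352 = 2^4 × 3 × 7^2
644 = 2^2 × 7 × 23
gcd(1764, 2352, 644) = 2^2 × 7 = 28.
Total pieces = 1764/28 + 2352/28 + 644/28 = 63 + 84 + 23 = 170.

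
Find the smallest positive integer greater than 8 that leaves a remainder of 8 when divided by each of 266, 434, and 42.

N − 8 must be a common multiple of 266, 434, and 42.
266 = 2 × 7 × 19
434 = 2 × 7 × 31
42 = 2 × 3 × 7
LCM(266, 434, 42) = 2 × 3 × 7 × 19 × 31 = 24738.
Smallest N > 8 is LCM + 8 = 24738 + 8 = 24746.

24746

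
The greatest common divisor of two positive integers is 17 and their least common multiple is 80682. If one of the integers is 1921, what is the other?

714

For two integers, gcd × lcm = product, so the other is (17 × 80682) / 1921 = 1371594 / 1921 = 714.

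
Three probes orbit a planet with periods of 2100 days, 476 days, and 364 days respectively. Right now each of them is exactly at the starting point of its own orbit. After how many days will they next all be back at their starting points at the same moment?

They coincide at every common multiple of the periods; the first is the LCM.
2100 = 2^2 × 3 × 5^2 × 7
476 = 2^2 × 7 × 17
364 = 2^2 × 7 × 13
LCM(2100, 476, 364) = 2^2 × 3 × 5^2 × 7 × 13 × 17 = 464100.

464100 days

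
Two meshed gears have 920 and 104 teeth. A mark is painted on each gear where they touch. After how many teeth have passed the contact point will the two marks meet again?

We need the least common multiple of the intervals.
920 = 2^3 × 5 × 23
104 = 2^3 × 13
LCM(920, 104) = 2^3 × 5 × 13 × 23 = 11960.

11960 teeth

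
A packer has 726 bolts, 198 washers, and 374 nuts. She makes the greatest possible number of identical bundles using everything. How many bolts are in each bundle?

33

Number of bundles = gcd(726, 198, 374).
726 = 2 × 3 × 11^2
198 = 2 × 3^2 × 11
374 = 2 × 11 × 17
gcd(726, 198, 374) = 2 × 11 = 22.
bolts per bundle = 726 / 22 = 33.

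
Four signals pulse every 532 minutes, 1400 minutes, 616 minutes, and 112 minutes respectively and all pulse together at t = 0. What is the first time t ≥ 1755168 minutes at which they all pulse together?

1755600 minutes

Joint pulses occur at multiples of LCM(532, 1400, 616, 112).
532 = 2^2 × 7 × 19
1400 = 2^3 × 5^2 × 7
616 = 2^3 × 7 × 11
112 = 2^4 × 7
LCM(532, 1400, 616, 112) = 2^4 × 5^2 × 7 × 11 × 19 = 585200.
Smallest multiple of 585200 that is ≥ 1755168: ⌈1755168/585200⌉ × 585200 = 3 × 585200 = 1755600.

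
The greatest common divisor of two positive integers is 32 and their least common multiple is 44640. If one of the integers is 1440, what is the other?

For two integers, gcd × lcm = product, so the other is (32 × 44640) / 1440 = 1428480 / 1440 = 992.

992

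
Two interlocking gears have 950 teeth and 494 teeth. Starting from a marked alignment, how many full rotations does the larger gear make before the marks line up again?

All finish a whole number of cycles simultaneously at t = LCM of the periods.
950 = 2 × 5^2 × 19
494 = 2 × 13 × 19
LCM(950, 494) = 2 × 5^2 × 13 × 19 = 12350.
Rotations for period 950: 12350 / 950 = 13.

13 rotations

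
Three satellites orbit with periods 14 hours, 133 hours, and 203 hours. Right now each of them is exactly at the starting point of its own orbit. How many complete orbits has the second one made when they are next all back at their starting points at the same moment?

58 orbits

The first common completion time is the LCM of the periods.
14 = 2 × 7
133 = 7 × 19
203 = 7 × 29
LCM(14, 133, 203) = 2 × 7 × 19 × 29 = 7714.
Orbits for period 133: 7714 / 133 = 58.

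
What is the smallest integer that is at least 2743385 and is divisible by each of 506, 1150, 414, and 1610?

3187800

The integer must be a common multiple of 506, 1150, 414, and 1610, so a multiple of their LCM.
506 = 2 × 11 × 23
1150 = 2 × 5^2 × 23
414 = 2 × 3^2 × 23
1610 = 2 × 5 × 7 × 23
LCM(506, 1150, 414, 1610) = 2 × 3^2 × 5^2 × 7 × 11 × 23 = 796950.
Smallest multiple of 796950 that is ≥ 2743385: ⌈2743385/796950⌉ × 796950 = 4 × 796950 = 3187800.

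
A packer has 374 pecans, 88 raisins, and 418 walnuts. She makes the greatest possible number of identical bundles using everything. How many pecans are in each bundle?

Number of bundles = gcd(374, 88, 418).
374 = 2 × 11 × 17
88 = 2^3 × 11
418 = 2 × 11 × 19
gcd(374, 88, 418) = 2 × 11 = 22.
pecans per bundle = 374 / 22 = 17.

17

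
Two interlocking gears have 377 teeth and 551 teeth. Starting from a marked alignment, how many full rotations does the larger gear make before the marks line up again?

The first common completion time is the LCM of the periods.
377 = 13 × 29
551 = 19 × 29
LCM(377, 551) = 13 × 19 × 29 = 7163.
Rotations for period 551: 7163 / 551 = 13.

13 rotations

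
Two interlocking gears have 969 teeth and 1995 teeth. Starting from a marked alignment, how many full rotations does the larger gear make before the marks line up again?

All finish a whole number of cycles simultaneously at t = LCM of the periods.
969 = 3 × 17 × 19
1995 = 3 × 5 × 7 × 19
LCM(969, 1995) = 3 × 5 × 7 × 17 × 19 = 33915.
Rotations for period 1995: 33915 / 1995 = 17.

17 rotations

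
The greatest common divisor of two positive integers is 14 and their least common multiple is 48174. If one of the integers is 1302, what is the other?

518

For two integers, gcd × lcm = product, so the other is (14 × 48174) / 1302 = 674436 / 1302 = 518.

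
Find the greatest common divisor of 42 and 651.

21

42 = 2 × 3 × 7
651 = 3 × 7 × 31
gcd(42, 651) = 3 × 7 = 21.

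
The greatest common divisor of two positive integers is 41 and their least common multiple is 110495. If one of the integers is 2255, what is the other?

2009

For two integers, gcd × lcm = product, so the other is (41 × 110495) / 2255 = 4530295 / 2255 = 2009.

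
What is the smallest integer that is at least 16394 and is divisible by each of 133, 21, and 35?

17955

The integer must be a common multiple of 133, 21, and 35, so a multiple of their LCM.
133 = 7 × 19
21 = 3 × 7
35 = 5 × 7
LCM(133, 21, 35) = 3 × 5 × 7 × 19 = 1995.
Smallest multiple of 1995 that is ≥ 16394: ⌈16394/1995⌉ × 1995 = 9 × 1995 = 17955.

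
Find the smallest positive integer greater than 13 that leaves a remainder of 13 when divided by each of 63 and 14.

N − 13 must be a common multiple of 63 and 14.
63 = 3^2 × 7
14 = 2 × 7
LCM(63, 14) = 2 × 3^2 × 7 = 126.
Smallest N > 13 is LCM + 13 = 126 + 13 = 139.

139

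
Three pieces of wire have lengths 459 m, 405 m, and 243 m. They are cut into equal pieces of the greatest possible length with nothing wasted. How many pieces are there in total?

Piece length = gcd(459, 405, 243).
459 = 3^3 × 17
405 = 3^4 × 5
243 = 3^5
gcd(459, 405, 243) = 3^3 = 27.
Total pieces = 459/27 + 405/27 + 243/27 = 17 + 15 + 9 = 41.

41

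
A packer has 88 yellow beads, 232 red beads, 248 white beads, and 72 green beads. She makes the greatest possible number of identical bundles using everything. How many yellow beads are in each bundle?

11

Number of bundles = gcd(88, 232, 248, 72).
88 = 2^3 × 11
232 = 2^3 × 29
248 = 2^3 × 31
72 = 2^3 × 3^2
gcd(88, 232, 248, 72) = 2^3 = 8.
yellow beads per bundle = 88 / 8 = 11.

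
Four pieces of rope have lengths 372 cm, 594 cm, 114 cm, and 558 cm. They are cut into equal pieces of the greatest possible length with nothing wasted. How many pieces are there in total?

Piece length = gcd(372, 594, 114, 558).
372 = 2^2 × 3 × 31
594 = 2 × 3^3 × 11
114 = 2 × 3 × 19
558 = 2 × 3^2 × 31
gcd(372, 594, 114, 558) = 2 × 3 = 6.
Total pieces = 372/6 + 594/6 + 114/6 + 558/6 = 62 + 99 + 19 + 93 = 273.

273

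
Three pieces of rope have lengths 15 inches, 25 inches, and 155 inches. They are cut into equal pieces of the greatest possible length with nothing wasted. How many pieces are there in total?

39

Piece length = gcd(15, 25, 155).
15 = 3 × 5
25 = 5^2
155 = 5 × 31
gcd(15, 25, 155) = 5.
Total pieces = 15/5 + 25/5 + 155/5 = 3 + 5 + 31 = 39.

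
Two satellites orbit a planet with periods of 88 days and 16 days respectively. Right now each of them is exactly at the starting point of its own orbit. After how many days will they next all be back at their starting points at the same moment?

176 days

They coincide at every common multiple of the periods; the first is the LCM.
88 = 2^3 × 11
16 = 2^4
LCM(88, 16) = 2^4 × 11 = 176.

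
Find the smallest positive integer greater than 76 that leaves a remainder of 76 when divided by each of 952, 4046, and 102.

N − 76 must be a common multiple of 952, 4046, and 102.
952 = 2^3 × 7 × 17
4046 = 2 × 7 × 17^2
102 = 2 × 3 × 17
LCM(952, 4046, 102) = 2^3 × 3 × 7 × 17^2 = 48552.
Smallest N > 76 is LCM + 76 = 48552 + 76 = 48628.

48628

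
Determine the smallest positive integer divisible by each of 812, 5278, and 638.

116116

812 = 2^2 × 7 × 29
5278 = 2 × 7 × 13 × 29
638 = 2 × 11 × 29
LCM(812, 5278, 638) = 2^2 × 7 × 11 × 13 × 29 = 116116.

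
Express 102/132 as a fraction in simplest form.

17/22

102 = 2 × 3 × 17
132 = 2^2 × 3 × 11
gcd(102, 132) = 2 × 3 = 6.
Divide numerator and denominator by 6: 102/132 = 17/22.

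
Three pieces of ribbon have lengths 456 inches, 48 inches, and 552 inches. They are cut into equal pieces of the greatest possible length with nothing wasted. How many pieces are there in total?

Piece length = gcd(456, 48, 552).
456 = 2^3 × 3 × 19
48 = 2^4 × 3
552 = 2^3 × 3 × 23
gcd(456, 48, 552) = 2^3 × 3 = 24.
Total pieces = 456/24 + 48/24 + 552/24 = 19 + 2 + 23 = 44.

44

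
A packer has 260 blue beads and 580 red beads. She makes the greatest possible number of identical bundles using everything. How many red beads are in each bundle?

Number of bundles = gcd(260, 580).
260 = 2^2 × 5 × 13
580 = 2^2 × 5 × 29
gcd(260, 580) = 2^2 × 5 = 20.
red beads per bundle = 580 / 20 = 29.

29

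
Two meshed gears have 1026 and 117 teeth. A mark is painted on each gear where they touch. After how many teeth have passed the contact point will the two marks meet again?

The first simultaneous occurrence is after LCM of the individual periods.
1026 = 2 × 3^3 × 19
117 = 3^2 × 13
LCM(1026, 117) = 2 × 3^3 × 13 × 19 = 13338.

13338 teeth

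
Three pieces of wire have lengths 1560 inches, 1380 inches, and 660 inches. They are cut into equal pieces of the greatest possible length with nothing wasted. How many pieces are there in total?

Piece length = gcd(1560, 1380, 660).
1560 = 2^3 × 3 × 5 × 13
1380 = 2^2 × 3 × 5 × 23
660 = 2^2 × 3 × 5 × 11
gcd(1560, 1380, 660) = 2^2 × 3 × 5 = 60.
Total pieces = 1560/60 + 1380/60 + 660/60 = 26 + 23 + 11 = 60.

60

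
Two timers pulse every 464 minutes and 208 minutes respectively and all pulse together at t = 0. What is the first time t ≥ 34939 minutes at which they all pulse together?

Joint pulses occur at multiples of LCM(464, 208).
464 = 2^4 × 29
208 = 2^4 × 13
LCM(464, 208) = 2^4 × 13 × 29 = 6032.
Smallest multiple of 6032 that is ≥ 34939: ⌈34939/6032⌉ × 6032 = 6 × 6032 = 36192.

36192 minutes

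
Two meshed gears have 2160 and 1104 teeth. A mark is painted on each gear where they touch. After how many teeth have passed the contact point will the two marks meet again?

49680 teeth

The first simultaneous occurrence is after LCM of the individual periods.
2160 = 2^4 × 3^3 × 5
1104 = 2^4 × 3 × 23
LCM(2160, 1104) = 2^4 × 3^3 × 5 × 23 = 49680.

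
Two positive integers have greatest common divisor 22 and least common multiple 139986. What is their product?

For any two positive integers, gcd × lcm = product = 22 × 139986 = 3079692.

3079692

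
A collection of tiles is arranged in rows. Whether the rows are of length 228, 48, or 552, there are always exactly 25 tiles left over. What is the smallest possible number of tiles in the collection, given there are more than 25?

21001

N − 25 must be a common multiple of 228, 48, and 552.
228 = 2^2 × 3 × 19
48 = 2^4 × 3
552 = 2^3 × 3 × 23
LCM(228, 48, 552) = 2^4 × 3 × 19 × 23 = 20976.
Smallest N > 25 is LCM + 25 = 20976 + 25 = 21001.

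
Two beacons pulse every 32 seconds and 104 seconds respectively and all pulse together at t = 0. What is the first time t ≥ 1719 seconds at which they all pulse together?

Joint pulses occur at multiples of LCM(32, 104).
32 = 2^5
104 = 2^3 × 13
LCM(32, 104) = 2^5 × 13 = 416.
Smallest multiple of 416 that is ≥ 1719: ⌈1719/416⌉ × 416 = 5 × 416 = 2080.

2080 seconds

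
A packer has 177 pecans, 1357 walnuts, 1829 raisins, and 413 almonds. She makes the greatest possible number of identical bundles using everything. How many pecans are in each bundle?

3

Number of bundles = gcd(177, 1357, 1829, 413).
177 = 3 × 59
1357 = 23 × 59
1829 = 31 × 59
413 = 7 × 59
gcd(177, 1357, 1829, 413) = 59.
pecans per bundle = 177 / 59 = 3.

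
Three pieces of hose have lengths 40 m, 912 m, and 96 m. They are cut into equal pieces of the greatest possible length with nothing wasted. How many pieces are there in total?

131

Piece length = gcd(40, 912, 96).
40 = 2^3 × 5
912 = 2^4 × 3 × 19
96 = 2^5 × 3
gcd(40, 912, 96) = 2^3 = 8.
Total pieces = 40/8 + 912/8 + 96/8 = 5 + 114 + 12 = 131.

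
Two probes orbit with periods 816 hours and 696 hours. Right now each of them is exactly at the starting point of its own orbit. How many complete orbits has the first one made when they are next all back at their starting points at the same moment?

The first common completion time is the LCM of the periods.
816 = 2^4 × 3 × 17
696 = 2^3 × 3 × 29
LCM(816, 696) = 2^4 × 3 × 17 × 29 = 23664.
Orbits for period 816: 23664 / 816 = 29.

29 orbits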